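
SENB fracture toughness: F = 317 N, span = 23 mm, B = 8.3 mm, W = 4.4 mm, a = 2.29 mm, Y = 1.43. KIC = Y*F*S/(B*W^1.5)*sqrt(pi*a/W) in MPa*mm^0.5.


KIC = 1.43*317*23/(8.3*4.4^1.5)*sqrt(pi*2.29/4.4) = 174.03

174.03


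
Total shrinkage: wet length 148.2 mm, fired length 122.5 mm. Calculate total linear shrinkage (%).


TS = (148.2 - 122.5) / 148.2 * 100 = 17.34%

17.34


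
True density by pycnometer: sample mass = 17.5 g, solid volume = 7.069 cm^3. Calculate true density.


TD = 17.5 / 7.069 = 2.476 g/cm^3

2.476


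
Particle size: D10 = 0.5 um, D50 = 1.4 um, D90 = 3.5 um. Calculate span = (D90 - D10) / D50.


Span = (3.5 - 0.5) / 1.4 = 3.0 / 1.4 = 2.143

2.143


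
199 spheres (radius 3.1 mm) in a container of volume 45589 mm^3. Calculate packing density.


V_sphere = 4/3*pi*3.1^3 = 124.7882 mm^3
Total V = 199*124.7882 = 24832.8518 mm^3
PD = 24832.8518 / 45589 = 0.545

0.545


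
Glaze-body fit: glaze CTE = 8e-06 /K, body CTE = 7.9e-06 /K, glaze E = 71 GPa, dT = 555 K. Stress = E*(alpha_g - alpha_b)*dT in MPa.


Stress = 71*1000*(8e-06 - 7.9e-06)*555 = 3.9 MPa

3.9


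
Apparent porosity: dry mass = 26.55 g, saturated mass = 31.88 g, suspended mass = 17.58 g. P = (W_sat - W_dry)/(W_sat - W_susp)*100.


P = (31.88 - 26.55) / (31.88 - 17.58) * 100 = 5.33 / 14.3 * 100 = 37.3%

37.3


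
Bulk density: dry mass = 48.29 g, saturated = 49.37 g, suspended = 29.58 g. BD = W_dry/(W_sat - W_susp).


BD = 48.29 / (49.37 - 29.58) = 48.29 / 19.79 = 2.44 g/cm^3

2.44


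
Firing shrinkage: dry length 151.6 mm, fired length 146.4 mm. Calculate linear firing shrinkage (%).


FS = (151.6 - 146.4) / 151.6 * 100 = 3.43%

3.43


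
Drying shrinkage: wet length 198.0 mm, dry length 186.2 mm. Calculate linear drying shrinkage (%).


DS = (198.0 - 186.2) / 198.0 * 100 = 5.96%

5.96


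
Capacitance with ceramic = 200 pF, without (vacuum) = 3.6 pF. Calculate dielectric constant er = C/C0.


er = 200 / 3.6 = 55.56

55.56


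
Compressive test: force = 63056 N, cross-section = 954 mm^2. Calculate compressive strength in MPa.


CS = 63056 / 954 = 66.1 MPa

66.1


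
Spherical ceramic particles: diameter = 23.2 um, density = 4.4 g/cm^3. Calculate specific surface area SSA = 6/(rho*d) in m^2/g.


SSA = 6 / (4.4 * 23.2) = 0.059 m^2/g

0.059


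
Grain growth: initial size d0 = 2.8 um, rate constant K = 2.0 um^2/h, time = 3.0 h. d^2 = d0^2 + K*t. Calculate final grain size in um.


d^2 = 2.8^2 + 2.0*3.0 = 13.84
d = sqrt(13.84) = 3.72 um

3.72


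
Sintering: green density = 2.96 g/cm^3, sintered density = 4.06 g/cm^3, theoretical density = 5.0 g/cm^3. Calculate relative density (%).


Relative = 4.06 / 5.0 * 100 = 81.2%

81.2


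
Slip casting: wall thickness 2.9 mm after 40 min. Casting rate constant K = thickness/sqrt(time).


K = 2.9 / sqrt(40) = 2.9 / 6.3246 = 0.459 mm/min^0.5

0.459


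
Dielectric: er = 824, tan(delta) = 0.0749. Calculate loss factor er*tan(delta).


Loss = 824 * 0.0749 = 61.718

61.718


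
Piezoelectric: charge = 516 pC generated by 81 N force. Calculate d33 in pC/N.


d33 = 516 / 81 = 6.4 pC/N

6.4


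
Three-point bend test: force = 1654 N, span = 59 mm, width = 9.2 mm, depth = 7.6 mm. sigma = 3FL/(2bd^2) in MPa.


sigma = 3*1654*59/(2*9.2*7.6^2) = 275.5 MPa

275.5


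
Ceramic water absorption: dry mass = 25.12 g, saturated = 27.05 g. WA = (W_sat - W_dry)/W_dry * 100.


WA = (27.05 - 25.12) / 25.12 * 100 = 7.68%

7.68


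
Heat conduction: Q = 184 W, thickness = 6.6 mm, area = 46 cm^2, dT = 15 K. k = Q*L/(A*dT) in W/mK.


k = 184*6.6/1000/(46/10000*15) = 17.6 W/mK

17.6


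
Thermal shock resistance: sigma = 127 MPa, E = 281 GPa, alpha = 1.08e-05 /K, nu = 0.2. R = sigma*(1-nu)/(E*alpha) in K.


R = 127*(1-0.2)/(281*1000*1.08e-05) = 33 K

33


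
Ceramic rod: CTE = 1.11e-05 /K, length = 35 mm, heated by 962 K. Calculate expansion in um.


dL = 1.11e-05 * 35 * 962 * 1000 = 373.737 um

373.737


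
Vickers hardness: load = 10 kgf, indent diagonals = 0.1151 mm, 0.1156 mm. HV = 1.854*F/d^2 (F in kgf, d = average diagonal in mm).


d_avg = (0.1151+0.1156)/2 = 0.11535 mm
HV = 1.854*10/0.11535^2 = 1393

1393


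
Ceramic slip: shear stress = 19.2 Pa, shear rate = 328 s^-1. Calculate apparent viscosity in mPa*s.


eta = tau/gamma * 1000 = 19.2/328 * 1000 = 58.5 mPa*s

58.5


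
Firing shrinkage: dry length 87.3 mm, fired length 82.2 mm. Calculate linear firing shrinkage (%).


FS = (87.3 - 82.2) / 87.3 * 100 = 5.84%

5.84


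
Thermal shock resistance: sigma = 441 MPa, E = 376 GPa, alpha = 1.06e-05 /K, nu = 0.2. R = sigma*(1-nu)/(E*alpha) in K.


R = 441*(1-0.2)/(376*1000*1.06e-05) = 89 K

89


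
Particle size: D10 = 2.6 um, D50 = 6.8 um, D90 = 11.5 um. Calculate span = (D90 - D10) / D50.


Span = (11.5 - 2.6) / 6.8 = 8.9 / 6.8 = 1.309

1.309


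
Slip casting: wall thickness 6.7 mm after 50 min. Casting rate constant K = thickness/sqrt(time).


K = 6.7 / sqrt(50) = 6.7 / 7.0711 = 0.948 mm/min^0.5

0.948


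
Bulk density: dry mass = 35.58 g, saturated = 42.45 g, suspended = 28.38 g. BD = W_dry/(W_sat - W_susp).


BD = 35.58 / (42.45 - 28.38) = 35.58 / 14.07 = 2.529 g/cm^3

2.529


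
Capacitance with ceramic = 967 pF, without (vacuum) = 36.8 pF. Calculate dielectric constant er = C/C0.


er = 967 / 36.8 = 26.28

26.28


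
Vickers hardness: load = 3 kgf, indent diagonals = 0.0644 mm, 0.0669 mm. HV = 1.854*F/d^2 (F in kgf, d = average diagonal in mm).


d_avg = (0.0644+0.0669)/2 = 0.06565 mm
HV = 1.854*3/0.06565^2 = 1291

1291


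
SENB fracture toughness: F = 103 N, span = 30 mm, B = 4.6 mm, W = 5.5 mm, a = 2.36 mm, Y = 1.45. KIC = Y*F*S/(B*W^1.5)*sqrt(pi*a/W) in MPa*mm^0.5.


KIC = 1.45*103*30/(4.6*5.5^1.5)*sqrt(pi*2.36/5.5) = 87.67

87.67


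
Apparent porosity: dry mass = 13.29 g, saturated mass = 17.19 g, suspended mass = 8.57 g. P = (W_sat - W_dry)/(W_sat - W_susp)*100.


P = (17.19 - 13.29) / (17.19 - 8.57) * 100 = 3.9 / 8.62 * 100 = 45.2%

45.2


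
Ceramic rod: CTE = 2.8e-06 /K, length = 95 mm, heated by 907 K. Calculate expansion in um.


dL = 2.8e-06 * 95 * 907 * 1000 = 241.262 um

241.262


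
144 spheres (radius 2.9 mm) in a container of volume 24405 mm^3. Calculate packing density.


V_sphere = 4/3*pi*2.9^3 = 102.1604 mm^3
Total V = 144*102.1604 = 14711.0976 mm^3
PD = 14711.0976 / 24405 = 0.603

0.603


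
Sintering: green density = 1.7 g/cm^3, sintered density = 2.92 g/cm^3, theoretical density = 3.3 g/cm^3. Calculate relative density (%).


Relative = 2.92 / 3.3 * 100 = 88.5%

88.5


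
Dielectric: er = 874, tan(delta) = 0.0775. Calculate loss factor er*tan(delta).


Loss = 874 * 0.0775 = 67.735

67.735


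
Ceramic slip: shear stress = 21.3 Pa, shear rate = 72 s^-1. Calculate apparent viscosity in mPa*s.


eta = tau/gamma * 1000 = 21.3/72 * 1000 = 295.8 mPa*s

295.8


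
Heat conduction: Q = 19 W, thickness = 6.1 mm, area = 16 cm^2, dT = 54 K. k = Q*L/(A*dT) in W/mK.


k = 19*6.1/1000/(16/10000*54) = 1.34 W/mK

1.34


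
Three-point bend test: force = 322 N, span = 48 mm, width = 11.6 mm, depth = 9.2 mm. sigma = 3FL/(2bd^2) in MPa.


sigma = 3*322*48/(2*11.6*9.2^2) = 23.6 MPa

23.6


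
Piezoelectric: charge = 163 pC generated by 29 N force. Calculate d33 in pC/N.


d33 = 163 / 29 = 5.6 pC/N

5.6


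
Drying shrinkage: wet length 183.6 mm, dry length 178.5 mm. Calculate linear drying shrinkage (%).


DS = (183.6 - 178.5) / 183.6 * 100 = 2.78%

2.78


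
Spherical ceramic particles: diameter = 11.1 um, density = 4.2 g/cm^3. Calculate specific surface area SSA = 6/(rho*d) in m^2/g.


SSA = 6 / (4.2 * 11.1) = 0.129 m^2/g

0.129


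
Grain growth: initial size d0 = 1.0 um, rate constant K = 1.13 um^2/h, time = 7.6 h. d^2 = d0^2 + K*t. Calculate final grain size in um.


d^2 = 1.0^2 + 1.13*7.6 = 9.588
d = sqrt(9.588) = 3.1 um

3.1


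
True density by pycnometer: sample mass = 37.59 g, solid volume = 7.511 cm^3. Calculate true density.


TD = 37.59 / 7.511 = 5.005 g/cm^3

5.005


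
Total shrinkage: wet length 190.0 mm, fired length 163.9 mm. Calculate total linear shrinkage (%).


TS = (190.0 - 163.9) / 190.0 * 100 = 13.74%

13.74


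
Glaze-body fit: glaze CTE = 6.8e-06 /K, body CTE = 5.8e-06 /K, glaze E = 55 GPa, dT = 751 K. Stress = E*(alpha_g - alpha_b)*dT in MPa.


Stress = 55*1000*(6.8e-06 - 5.8e-06)*751 = 41.3 MPa

41.3


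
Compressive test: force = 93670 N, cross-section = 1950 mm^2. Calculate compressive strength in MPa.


CS = 93670 / 1950 = 48.0 MPa

48.0


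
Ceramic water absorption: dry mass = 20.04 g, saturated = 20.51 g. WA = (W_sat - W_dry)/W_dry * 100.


WA = (20.51 - 20.04) / 20.04 * 100 = 2.35%

2.35


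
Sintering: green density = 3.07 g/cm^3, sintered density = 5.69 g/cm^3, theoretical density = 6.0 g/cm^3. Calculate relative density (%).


Relative = 5.69 / 6.0 * 100 = 94.8%

94.8


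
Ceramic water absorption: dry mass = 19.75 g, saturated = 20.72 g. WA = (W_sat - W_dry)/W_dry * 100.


WA = (20.72 - 19.75) / 19.75 * 100 = 4.91%

4.91


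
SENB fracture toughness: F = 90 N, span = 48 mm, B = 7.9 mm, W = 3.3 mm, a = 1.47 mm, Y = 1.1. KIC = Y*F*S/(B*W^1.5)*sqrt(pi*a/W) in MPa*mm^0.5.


KIC = 1.1*90*48/(7.9*3.3^1.5)*sqrt(pi*1.47/3.3) = 118.7

118.7


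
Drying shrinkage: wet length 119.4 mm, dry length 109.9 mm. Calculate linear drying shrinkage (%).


DS = (119.4 - 109.9) / 119.4 * 100 = 7.96%

7.96


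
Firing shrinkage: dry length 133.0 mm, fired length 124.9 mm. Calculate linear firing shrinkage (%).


FS = (133.0 - 124.9) / 133.0 * 100 = 6.09%

6.09


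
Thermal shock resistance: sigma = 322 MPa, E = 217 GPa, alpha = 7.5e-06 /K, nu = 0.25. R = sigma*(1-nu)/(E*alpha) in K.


R = 322*(1-0.25)/(217*1000*7.5e-06) = 148 K

148


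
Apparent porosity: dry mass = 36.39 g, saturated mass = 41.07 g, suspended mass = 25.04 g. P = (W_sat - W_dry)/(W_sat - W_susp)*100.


P = (41.07 - 36.39) / (41.07 - 25.04) * 100 = 4.68 / 16.03 * 100 = 29.2%

29.2


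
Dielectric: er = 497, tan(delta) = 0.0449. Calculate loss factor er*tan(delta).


Loss = 497 * 0.0449 = 22.315

22.315


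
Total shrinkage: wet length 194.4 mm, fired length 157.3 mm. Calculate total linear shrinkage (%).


TS = (194.4 - 157.3) / 194.4 * 100 = 19.08%

19.08


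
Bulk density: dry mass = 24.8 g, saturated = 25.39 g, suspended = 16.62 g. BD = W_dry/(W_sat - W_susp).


BD = 24.8 / (25.39 - 16.62) = 24.8 / 8.77 = 2.828 g/cm^3

2.828


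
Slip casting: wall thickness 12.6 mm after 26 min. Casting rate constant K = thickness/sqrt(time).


K = 12.6 / sqrt(26) = 12.6 / 5.099 = 2.471 mm/min^0.5

2.471


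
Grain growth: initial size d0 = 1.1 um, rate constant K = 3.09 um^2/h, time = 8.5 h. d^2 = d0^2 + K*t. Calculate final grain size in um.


d^2 = 1.1^2 + 3.09*8.5 = 27.475
d = sqrt(27.475) = 5.24 um

5.24


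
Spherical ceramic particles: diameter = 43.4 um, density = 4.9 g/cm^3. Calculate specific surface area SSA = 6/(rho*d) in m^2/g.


SSA = 6 / (4.9 * 43.4) = 0.028 m^2/g

0.028


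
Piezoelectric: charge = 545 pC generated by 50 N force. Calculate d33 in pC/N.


d33 = 545 / 50 = 10.9 pC/N

10.9


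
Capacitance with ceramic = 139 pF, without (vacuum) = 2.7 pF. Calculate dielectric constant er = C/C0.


er = 139 / 2.7 = 51.48

51.48


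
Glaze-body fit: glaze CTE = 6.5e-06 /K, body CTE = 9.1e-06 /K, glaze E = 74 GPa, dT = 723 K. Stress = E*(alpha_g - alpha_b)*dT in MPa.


Stress = 74*1000*(6.5e-06 - 9.1e-06)*723 = -139.1 MPa

-139.1


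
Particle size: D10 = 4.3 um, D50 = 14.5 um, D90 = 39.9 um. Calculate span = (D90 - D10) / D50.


Span = (39.9 - 4.3) / 14.5 = 35.6 / 14.5 = 2.455

2.455


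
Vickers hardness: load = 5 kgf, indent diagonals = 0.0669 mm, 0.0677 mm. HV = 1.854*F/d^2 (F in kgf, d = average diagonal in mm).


d_avg = (0.0669+0.0677)/2 = 0.0673 mm
HV = 1.854*5/0.0673^2 = 2047

2047


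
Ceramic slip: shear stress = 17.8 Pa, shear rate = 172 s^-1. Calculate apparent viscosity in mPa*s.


eta = tau/gamma * 1000 = 17.8/172 * 1000 = 103.5 mPa*s

103.5


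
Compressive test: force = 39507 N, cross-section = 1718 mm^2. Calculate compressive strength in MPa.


CS = 39507 / 1718 = 23.0 MPa

23.0


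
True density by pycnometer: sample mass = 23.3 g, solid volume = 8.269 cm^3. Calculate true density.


TD = 23.3 / 8.269 = 2.818 g/cm^3

2.818


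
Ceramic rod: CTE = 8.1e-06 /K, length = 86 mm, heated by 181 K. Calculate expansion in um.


dL = 8.1e-06 * 86 * 181 * 1000 = 126.085 um

126.085


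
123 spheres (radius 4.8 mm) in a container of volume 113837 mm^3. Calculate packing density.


V_sphere = 4/3*pi*4.8^3 = 463.2467 mm^3
Total V = 123*463.2467 = 56979.3441 mm^3
PD = 56979.3441 / 113837 = 0.501

0.501


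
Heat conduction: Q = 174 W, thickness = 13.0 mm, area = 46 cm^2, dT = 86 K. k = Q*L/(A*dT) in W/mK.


k = 174*13.0/1000/(46/10000*86) = 5.72 W/mK

5.72


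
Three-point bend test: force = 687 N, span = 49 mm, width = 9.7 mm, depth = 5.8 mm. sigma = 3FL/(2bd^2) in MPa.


sigma = 3*687*49/(2*9.7*5.8^2) = 154.7 MPa

154.7


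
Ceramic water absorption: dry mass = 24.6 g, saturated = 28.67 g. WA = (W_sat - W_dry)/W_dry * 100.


WA = (28.67 - 24.6) / 24.6 * 100 = 16.54%

16.54


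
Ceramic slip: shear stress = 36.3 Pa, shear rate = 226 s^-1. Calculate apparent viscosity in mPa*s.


eta = tau/gamma * 1000 = 36.3/226 * 1000 = 160.6 mPa*s

160.6


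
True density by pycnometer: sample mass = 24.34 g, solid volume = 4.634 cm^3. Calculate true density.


TD = 24.34 / 4.634 = 5.252 g/cm^3

5.252


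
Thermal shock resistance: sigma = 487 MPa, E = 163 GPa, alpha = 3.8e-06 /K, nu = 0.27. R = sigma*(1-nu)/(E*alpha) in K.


R = 487*(1-0.27)/(163*1000*3.8e-06) = 574 K

574


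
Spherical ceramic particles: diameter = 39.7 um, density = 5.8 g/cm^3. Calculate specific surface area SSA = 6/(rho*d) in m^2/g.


SSA = 6 / (5.8 * 39.7) = 0.026 m^2/g

0.026


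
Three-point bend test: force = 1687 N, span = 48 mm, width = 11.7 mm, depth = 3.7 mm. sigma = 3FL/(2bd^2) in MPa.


sigma = 3*1687*48/(2*11.7*3.7^2) = 758.3 MPa

758.3


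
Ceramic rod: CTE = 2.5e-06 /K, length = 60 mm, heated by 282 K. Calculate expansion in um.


dL = 2.5e-06 * 60 * 282 * 1000 = 42.3 um

42.3


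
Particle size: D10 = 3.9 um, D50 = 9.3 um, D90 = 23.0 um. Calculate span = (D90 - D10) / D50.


Span = (23.0 - 3.9) / 9.3 = 19.1 / 9.3 = 2.054

2.054


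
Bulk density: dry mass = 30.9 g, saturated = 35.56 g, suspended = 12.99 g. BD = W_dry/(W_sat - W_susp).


BD = 30.9 / (35.56 - 12.99) = 30.9 / 22.57 = 1.369 g/cm^3

1.369


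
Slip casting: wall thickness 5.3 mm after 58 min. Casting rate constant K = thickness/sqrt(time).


K = 5.3 / sqrt(58) = 5.3 / 7.6158 = 0.696 mm/min^0.5

0.696


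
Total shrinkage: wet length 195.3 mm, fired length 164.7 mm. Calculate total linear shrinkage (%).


TS = (195.3 - 164.7) / 195.3 * 100 = 15.67%

15.67


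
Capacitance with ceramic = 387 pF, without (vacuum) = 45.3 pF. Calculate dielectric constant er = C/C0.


er = 387 / 45.3 = 8.54

8.54


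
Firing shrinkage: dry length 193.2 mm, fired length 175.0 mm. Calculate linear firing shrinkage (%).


FS = (193.2 - 175.0) / 193.2 * 100 = 9.42%

9.42


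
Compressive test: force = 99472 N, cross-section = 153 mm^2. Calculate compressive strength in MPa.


CS = 99472 / 153 = 650.1 MPa

650.1


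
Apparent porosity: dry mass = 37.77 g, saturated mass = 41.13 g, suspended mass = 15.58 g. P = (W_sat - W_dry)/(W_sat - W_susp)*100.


P = (41.13 - 37.77) / (41.13 - 15.58) * 100 = 3.36 / 25.55 * 100 = 13.2%

13.2


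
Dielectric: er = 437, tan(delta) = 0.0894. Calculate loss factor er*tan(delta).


Loss = 437 * 0.0894 = 39.068

39.068


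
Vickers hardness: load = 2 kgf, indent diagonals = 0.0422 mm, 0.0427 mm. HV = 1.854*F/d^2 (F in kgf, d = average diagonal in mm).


d_avg = (0.0422+0.0427)/2 = 0.04245 mm
HV = 1.854*2/0.04245^2 = 2058

2058


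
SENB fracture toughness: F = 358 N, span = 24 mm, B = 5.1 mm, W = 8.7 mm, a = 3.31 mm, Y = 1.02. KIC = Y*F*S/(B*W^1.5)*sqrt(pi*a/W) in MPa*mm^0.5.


KIC = 1.02*358*24/(5.1*8.7^1.5)*sqrt(pi*3.31/8.7) = 73.21

73.21


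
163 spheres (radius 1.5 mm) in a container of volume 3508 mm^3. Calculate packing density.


V_sphere = 4/3*pi*1.5^3 = 14.1372 mm^3
Total V = 163*14.1372 = 2304.3636 mm^3
PD = 2304.3636 / 3508 = 0.657

0.657


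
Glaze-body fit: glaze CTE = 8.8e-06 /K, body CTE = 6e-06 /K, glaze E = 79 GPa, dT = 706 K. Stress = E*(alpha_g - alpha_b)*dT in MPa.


Stress = 79*1000*(8.8e-06 - 6e-06)*706 = 156.2 MPa

156.2


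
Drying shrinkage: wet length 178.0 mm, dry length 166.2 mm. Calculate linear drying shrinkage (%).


DS = (178.0 - 166.2) / 178.0 * 100 = 6.63%

6.63


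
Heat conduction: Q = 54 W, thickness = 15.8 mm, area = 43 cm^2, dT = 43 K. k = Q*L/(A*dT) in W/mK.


k = 54*15.8/1000/(43/10000*43) = 4.61 W/mK

4.61


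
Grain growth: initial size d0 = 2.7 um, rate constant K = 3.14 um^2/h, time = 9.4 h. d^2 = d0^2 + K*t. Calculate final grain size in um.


d^2 = 2.7^2 + 3.14*9.4 = 36.806
d = sqrt(36.806) = 6.07 um

6.07


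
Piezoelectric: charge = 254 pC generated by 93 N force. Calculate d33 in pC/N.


d33 = 254 / 93 = 2.7 pC/N

2.7


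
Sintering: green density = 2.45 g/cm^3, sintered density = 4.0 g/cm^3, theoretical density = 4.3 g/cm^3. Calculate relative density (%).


Relative = 4.0 / 4.3 * 100 = 93.0%

93.0


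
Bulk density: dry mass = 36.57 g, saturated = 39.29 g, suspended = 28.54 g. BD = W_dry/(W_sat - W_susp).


BD = 36.57 / (39.29 - 28.54) = 36.57 / 10.75 = 3.402 g/cm^3

3.402


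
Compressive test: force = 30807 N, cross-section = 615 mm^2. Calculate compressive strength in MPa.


CS = 30807 / 615 = 50.1 MPa

50.1


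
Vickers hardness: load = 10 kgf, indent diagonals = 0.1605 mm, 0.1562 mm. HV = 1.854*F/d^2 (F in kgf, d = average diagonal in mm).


d_avg = (0.1605+0.1562)/2 = 0.15835 mm
HV = 1.854*10/0.15835^2 = 739

739


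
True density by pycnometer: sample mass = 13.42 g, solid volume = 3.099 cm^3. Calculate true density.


TD = 13.42 / 3.099 = 4.33 g/cm^3

4.33


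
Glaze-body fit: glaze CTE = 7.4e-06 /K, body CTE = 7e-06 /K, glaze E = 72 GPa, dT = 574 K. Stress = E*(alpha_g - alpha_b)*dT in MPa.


Stress = 72*1000*(7.4e-06 - 7e-06)*574 = 16.5 MPa

16.5


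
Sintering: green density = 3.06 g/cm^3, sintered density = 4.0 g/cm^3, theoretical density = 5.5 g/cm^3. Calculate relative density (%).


Relative = 4.0 / 5.5 * 100 = 72.7%

72.7


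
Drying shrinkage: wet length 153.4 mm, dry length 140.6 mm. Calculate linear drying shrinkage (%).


DS = (153.4 - 140.6) / 153.4 * 100 = 8.34%

8.34


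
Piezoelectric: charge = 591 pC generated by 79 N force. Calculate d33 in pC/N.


d33 = 591 / 79 = 7.5 pC/N

7.5


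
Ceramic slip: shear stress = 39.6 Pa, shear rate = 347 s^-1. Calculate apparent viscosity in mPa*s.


eta = tau/gamma * 1000 = 39.6/347 * 1000 = 114.1 mPa*s

114.1


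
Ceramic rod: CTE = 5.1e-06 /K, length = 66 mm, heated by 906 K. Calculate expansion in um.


dL = 5.1e-06 * 66 * 906 * 1000 = 304.96 um

304.96


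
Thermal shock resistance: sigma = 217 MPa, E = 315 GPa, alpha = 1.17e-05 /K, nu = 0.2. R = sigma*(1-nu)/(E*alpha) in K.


R = 217*(1-0.2)/(315*1000*1.17e-05) = 47 K

47


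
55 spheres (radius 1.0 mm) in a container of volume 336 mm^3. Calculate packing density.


V_sphere = 4/3*pi*1.0^3 = 4.1888 mm^3
Total V = 55*4.1888 = 230.384 mm^3
PD = 230.384 / 336 = 0.686

0.686


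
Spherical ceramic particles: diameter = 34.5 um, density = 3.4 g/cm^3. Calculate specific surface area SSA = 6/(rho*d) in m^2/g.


SSA = 6 / (3.4 * 34.5) = 0.051 m^2/g

0.051


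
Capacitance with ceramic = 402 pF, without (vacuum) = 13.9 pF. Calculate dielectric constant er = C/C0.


er = 402 / 13.9 = 28.92

28.92


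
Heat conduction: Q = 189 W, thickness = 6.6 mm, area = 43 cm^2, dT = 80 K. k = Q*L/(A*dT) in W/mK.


k = 189*6.6/1000/(43/10000*80) = 3.63 W/mK

3.63


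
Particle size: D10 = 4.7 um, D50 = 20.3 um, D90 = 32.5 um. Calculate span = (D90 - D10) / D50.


Span = (32.5 - 4.7) / 20.3 = 27.8 / 20.3 = 1.369

1.369


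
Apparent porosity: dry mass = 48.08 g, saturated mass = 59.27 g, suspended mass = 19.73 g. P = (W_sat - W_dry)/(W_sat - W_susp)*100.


P = (59.27 - 48.08) / (59.27 - 19.73) * 100 = 11.19 / 39.54 * 100 = 28.3%

28.3


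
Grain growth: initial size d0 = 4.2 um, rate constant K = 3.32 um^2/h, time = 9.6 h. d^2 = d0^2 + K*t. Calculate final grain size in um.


d^2 = 4.2^2 + 3.32*9.6 = 49.512
d = sqrt(49.512) = 7.04 um

7.04


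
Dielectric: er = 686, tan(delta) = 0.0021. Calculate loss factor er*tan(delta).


Loss = 686 * 0.0021 = 1.441

1.441


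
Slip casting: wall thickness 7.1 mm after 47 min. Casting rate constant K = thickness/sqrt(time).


K = 7.1 / sqrt(47) = 7.1 / 6.8557 = 1.036 mm/min^0.5

1.036


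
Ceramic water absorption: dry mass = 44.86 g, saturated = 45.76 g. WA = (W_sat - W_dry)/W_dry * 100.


WA = (45.76 - 44.86) / 44.86 * 100 = 2.01%

2.01


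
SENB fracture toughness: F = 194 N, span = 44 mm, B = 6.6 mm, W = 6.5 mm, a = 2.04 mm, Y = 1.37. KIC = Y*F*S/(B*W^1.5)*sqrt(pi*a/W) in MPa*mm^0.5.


KIC = 1.37*194*44/(6.6*6.5^1.5)*sqrt(pi*2.04/6.5) = 106.17

106.17


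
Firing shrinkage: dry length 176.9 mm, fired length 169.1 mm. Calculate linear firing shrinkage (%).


FS = (176.9 - 169.1) / 176.9 * 100 = 4.41%

4.41


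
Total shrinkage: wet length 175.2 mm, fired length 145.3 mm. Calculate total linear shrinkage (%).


TS = (175.2 - 145.3) / 175.2 * 100 = 17.07%

17.07


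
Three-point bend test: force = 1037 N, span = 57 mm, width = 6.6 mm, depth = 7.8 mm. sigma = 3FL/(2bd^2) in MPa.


sigma = 3*1037*57/(2*6.6*7.8^2) = 220.8 MPa

220.8


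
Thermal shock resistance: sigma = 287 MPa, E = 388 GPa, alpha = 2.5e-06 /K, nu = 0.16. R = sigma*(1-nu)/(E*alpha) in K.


R = 287*(1-0.16)/(388*1000*2.5e-06) = 249 K

249


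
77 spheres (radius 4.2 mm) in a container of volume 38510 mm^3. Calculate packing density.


V_sphere = 4/3*pi*4.2^3 = 310.3391 mm^3
Total V = 77*310.3391 = 23896.1107 mm^3
PD = 23896.1107 / 38510 = 0.621

0.621


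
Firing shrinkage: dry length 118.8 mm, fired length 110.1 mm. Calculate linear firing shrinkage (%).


FS = (118.8 - 110.1) / 118.8 * 100 = 7.32%

7.32


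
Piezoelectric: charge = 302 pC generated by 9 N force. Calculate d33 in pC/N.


d33 = 302 / 9 = 33.6 pC/N

33.6


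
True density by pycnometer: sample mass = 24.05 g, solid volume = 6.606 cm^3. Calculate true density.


TD = 24.05 / 6.606 = 3.641 g/cm^3

3.641


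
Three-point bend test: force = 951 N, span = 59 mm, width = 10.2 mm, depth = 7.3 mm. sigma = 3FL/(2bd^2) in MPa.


sigma = 3*951*59/(2*10.2*7.3^2) = 154.8 MPa

154.8


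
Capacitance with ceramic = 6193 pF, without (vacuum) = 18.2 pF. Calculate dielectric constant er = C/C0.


er = 6193 / 18.2 = 340.27

340.27


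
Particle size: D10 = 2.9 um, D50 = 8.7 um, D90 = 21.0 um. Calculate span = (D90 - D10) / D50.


Span = (21.0 - 2.9) / 8.7 = 18.1 / 8.7 = 2.08

2.08


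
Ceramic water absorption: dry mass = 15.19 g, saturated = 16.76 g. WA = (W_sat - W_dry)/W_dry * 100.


WA = (16.76 - 15.19) / 15.19 * 100 = 10.34%

10.34


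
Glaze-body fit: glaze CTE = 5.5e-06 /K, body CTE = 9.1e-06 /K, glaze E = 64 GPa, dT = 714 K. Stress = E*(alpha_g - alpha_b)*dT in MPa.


Stress = 64*1000*(5.5e-06 - 9.1e-06)*714 = -164.5 MPa

-164.5


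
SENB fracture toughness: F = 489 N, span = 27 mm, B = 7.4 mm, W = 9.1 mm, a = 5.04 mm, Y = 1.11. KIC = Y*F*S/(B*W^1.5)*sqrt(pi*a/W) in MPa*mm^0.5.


KIC = 1.11*489*27/(7.4*9.1^1.5)*sqrt(pi*5.04/9.1) = 95.16

95.16


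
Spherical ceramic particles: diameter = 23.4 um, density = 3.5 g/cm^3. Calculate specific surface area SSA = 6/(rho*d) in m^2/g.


SSA = 6 / (3.5 * 23.4) = 0.073 m^2/g

0.073


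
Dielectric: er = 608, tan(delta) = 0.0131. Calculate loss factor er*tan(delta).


Loss = 608 * 0.0131 = 7.965

7.965


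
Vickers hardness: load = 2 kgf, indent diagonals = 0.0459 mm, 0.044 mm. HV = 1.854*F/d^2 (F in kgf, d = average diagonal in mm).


d_avg = (0.0459+0.044)/2 = 0.04495 mm
HV = 1.854*2/0.04495^2 = 1835

1835


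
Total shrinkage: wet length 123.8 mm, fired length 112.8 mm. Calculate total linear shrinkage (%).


TS = (123.8 - 112.8) / 123.8 * 100 = 8.89%

8.89


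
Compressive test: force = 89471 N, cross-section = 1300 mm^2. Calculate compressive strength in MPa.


CS = 89471 / 1300 = 68.8 MPa

68.8


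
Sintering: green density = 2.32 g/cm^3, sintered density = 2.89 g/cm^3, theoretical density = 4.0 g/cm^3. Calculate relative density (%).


Relative = 2.89 / 4.0 * 100 = 72.3%

72.3


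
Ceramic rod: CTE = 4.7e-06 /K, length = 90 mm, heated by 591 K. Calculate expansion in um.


dL = 4.7e-06 * 90 * 591 * 1000 = 249.993 um

249.993


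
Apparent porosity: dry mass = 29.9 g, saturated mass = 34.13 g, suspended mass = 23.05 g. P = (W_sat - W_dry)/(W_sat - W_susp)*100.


P = (34.13 - 29.9) / (34.13 - 23.05) * 100 = 4.23 / 11.08 * 100 = 38.2%

38.2


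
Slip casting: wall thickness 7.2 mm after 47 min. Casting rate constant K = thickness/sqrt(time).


K = 7.2 / sqrt(47) = 7.2 / 6.8557 = 1.05 mm/min^0.5

1.05


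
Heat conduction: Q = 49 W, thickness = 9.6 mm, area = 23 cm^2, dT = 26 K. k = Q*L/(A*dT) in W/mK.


k = 49*9.6/1000/(23/10000*26) = 7.87 W/mK

7.87


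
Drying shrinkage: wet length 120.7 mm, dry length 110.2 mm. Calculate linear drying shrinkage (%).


DS = (120.7 - 110.2) / 120.7 * 100 = 8.7%

8.7


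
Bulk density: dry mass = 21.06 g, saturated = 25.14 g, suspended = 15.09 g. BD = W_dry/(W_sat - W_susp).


BD = 21.06 / (25.14 - 15.09) = 21.06 / 10.05 = 2.096 g/cm^3

2.096


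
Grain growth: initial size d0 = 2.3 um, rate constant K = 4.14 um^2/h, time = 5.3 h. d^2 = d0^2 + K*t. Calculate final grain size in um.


d^2 = 2.3^2 + 4.14*5.3 = 27.232
d = sqrt(27.232) = 5.22 um

5.22


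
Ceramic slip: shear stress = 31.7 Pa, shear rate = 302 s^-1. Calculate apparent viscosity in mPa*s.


eta = tau/gamma * 1000 = 31.7/302 * 1000 = 105.0 mPa*s

105.0


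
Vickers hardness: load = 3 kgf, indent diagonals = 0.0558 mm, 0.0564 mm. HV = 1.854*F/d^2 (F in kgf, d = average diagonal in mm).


d_avg = (0.0558+0.0564)/2 = 0.0561 mm
HV = 1.854*3/0.0561^2 = 1767

1767


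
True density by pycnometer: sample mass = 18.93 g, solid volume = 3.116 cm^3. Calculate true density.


TD = 18.93 / 3.116 = 6.075 g/cm^3

6.075


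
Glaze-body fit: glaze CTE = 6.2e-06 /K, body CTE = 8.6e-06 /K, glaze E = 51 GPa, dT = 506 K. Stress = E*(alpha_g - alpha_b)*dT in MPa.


Stress = 51*1000*(6.2e-06 - 8.6e-06)*506 = -61.9 MPa

-61.9


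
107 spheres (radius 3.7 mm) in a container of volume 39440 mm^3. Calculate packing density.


V_sphere = 4/3*pi*3.7^3 = 212.1748 mm^3
Total V = 107*212.1748 = 22702.7036 mm^3
PD = 22702.7036 / 39440 = 0.576

0.576


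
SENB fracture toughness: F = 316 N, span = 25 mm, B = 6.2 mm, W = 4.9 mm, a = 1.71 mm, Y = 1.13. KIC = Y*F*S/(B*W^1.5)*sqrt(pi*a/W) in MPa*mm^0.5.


KIC = 1.13*316*25/(6.2*4.9^1.5)*sqrt(pi*1.71/4.9) = 138.99

138.99


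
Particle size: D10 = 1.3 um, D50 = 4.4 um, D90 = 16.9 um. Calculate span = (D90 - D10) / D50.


Span = (16.9 - 1.3) / 4.4 = 15.6 / 4.4 = 3.545

3.545


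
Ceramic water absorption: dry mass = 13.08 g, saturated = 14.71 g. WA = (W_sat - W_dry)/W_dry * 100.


WA = (14.71 - 13.08) / 13.08 * 100 = 12.46%

12.46


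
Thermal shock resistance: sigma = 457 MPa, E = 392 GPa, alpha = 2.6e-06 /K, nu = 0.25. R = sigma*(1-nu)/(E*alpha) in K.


R = 457*(1-0.25)/(392*1000*2.6e-06) = 336 K

336


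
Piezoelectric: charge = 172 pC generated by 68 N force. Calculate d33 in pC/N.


d33 = 172 / 68 = 2.5 pC/N

2.5


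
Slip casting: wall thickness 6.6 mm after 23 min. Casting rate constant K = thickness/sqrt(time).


K = 6.6 / sqrt(23) = 6.6 / 4.7958 = 1.376 mm/min^0.5

1.376


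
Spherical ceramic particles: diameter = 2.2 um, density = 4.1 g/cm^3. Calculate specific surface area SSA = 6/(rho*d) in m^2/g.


SSA = 6 / (4.1 * 2.2) = 0.665 m^2/g

0.665


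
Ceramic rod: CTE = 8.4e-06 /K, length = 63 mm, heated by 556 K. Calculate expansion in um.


dL = 8.4e-06 * 63 * 556 * 1000 = 294.235 um

294.235


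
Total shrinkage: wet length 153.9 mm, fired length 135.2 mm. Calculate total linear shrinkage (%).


TS = (153.9 - 135.2) / 153.9 * 100 = 12.15%

12.15


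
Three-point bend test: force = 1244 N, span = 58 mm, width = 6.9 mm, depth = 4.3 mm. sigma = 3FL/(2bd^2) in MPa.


sigma = 3*1244*58/(2*6.9*4.3^2) = 848.3 MPa

848.3


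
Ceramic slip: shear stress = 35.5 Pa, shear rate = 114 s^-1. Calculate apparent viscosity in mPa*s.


eta = tau/gamma * 1000 = 35.5/114 * 1000 = 311.4 mPa*s

311.4


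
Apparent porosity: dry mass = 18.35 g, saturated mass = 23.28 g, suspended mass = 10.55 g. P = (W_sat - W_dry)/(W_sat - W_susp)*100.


P = (23.28 - 18.35) / (23.28 - 10.55) * 100 = 4.93 / 12.73 * 100 = 38.7%

38.7


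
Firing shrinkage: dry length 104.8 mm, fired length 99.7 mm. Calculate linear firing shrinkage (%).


FS = (104.8 - 99.7) / 104.8 * 100 = 4.87%

4.87


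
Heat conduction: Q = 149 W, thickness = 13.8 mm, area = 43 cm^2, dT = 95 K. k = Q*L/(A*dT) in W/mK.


k = 149*13.8/1000/(43/10000*95) = 5.03 W/mK

5.03


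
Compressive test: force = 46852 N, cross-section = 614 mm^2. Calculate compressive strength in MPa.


CS = 46852 / 614 = 76.3 MPa

76.3


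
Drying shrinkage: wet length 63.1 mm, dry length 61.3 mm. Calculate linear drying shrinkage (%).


DS = (63.1 - 61.3) / 63.1 * 100 = 2.85%

2.85


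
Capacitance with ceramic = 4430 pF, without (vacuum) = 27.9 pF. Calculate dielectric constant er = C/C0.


er = 4430 / 27.9 = 158.78

158.78


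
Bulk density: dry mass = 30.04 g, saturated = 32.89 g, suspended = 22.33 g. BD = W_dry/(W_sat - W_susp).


BD = 30.04 / (32.89 - 22.33) = 30.04 / 10.56 = 2.845 g/cm^3

2.845


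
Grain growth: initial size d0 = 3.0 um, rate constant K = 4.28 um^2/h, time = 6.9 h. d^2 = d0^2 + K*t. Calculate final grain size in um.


d^2 = 3.0^2 + 4.28*6.9 = 38.532
d = sqrt(38.532) = 6.21 um

6.21


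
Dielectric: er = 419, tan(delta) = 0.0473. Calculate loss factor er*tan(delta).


Loss = 419 * 0.0473 = 19.819

19.819


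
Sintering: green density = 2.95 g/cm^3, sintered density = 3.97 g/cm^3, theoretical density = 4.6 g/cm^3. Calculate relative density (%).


Relative = 3.97 / 4.6 * 100 = 86.3%

86.3


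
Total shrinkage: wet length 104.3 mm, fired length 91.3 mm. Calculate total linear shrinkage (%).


TS = (104.3 - 91.3) / 104.3 * 100 = 12.46%

12.46


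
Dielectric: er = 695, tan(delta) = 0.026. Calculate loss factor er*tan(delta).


Loss = 695 * 0.026 = 18.07

18.07


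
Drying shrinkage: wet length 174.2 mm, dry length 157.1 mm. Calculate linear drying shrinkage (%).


DS = (174.2 - 157.1) / 174.2 * 100 = 9.82%

9.82


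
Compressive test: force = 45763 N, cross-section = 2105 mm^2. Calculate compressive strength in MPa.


CS = 45763 / 2105 = 21.7 MPa

21.7


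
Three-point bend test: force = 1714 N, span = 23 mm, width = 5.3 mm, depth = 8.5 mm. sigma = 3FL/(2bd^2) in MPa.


sigma = 3*1714*23/(2*5.3*8.5^2) = 154.4 MPa

154.4


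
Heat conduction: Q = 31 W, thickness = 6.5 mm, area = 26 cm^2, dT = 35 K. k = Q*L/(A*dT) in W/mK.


k = 31*6.5/1000/(26/10000*35) = 2.21 W/mK

2.21


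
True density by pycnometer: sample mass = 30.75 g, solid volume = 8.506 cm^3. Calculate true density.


TD = 30.75 / 8.506 = 3.615 g/cm^3

3.615


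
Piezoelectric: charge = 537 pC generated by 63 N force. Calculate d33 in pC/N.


d33 = 537 / 63 = 8.5 pC/N

8.5


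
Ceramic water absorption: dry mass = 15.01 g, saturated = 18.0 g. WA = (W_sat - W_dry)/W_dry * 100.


WA = (18.0 - 15.01) / 15.01 * 100 = 19.92%

19.92


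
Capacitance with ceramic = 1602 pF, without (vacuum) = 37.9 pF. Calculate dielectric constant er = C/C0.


er = 1602 / 37.9 = 42.27

42.27


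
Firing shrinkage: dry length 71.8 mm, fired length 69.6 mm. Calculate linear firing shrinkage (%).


FS = (71.8 - 69.6) / 71.8 * 100 = 3.06%

3.06


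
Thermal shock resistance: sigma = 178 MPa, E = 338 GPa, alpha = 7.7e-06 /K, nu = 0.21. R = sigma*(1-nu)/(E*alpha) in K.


R = 178*(1-0.21)/(338*1000*7.7e-06) = 54 K

54


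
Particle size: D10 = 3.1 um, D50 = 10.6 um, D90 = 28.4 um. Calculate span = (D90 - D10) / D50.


Span = (28.4 - 3.1) / 10.6 = 25.3 / 10.6 = 2.387

2.387


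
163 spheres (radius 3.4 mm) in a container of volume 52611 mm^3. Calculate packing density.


V_sphere = 4/3*pi*3.4^3 = 164.6362 mm^3
Total V = 163*164.6362 = 26835.7006 mm^3
PD = 26835.7006 / 52611 = 0.51

0.51


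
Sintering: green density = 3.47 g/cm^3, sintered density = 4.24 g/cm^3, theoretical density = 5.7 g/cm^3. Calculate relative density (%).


Relative = 4.24 / 5.7 * 100 = 74.4%

74.4


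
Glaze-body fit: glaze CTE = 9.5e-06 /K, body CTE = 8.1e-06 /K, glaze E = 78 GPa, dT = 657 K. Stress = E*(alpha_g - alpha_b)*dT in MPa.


Stress = 78*1000*(9.5e-06 - 8.1e-06)*657 = 71.7 MPa

71.7


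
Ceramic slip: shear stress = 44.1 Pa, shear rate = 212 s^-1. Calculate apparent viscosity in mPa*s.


eta = tau/gamma * 1000 = 44.1/212 * 1000 = 208.0 mPa*s

208.0


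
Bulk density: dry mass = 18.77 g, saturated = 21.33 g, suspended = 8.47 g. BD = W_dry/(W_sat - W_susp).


BD = 18.77 / (21.33 - 8.47) = 18.77 / 12.86 = 1.46 g/cm^3

1.46


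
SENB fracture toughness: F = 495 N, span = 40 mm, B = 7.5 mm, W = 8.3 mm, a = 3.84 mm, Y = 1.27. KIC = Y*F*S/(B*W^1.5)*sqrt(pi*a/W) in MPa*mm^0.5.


KIC = 1.27*495*40/(7.5*8.3^1.5)*sqrt(pi*3.84/8.3) = 169.04

169.04


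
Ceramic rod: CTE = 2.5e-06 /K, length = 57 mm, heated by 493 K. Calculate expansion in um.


dL = 2.5e-06 * 57 * 493 * 1000 = 70.253 um

70.253


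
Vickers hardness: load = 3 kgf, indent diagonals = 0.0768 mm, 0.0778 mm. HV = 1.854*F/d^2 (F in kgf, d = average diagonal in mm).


d_avg = (0.0768+0.0778)/2 = 0.0773 mm
HV = 1.854*3/0.0773^2 = 931

931


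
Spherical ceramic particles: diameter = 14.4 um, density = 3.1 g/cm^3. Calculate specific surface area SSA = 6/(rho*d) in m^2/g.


SSA = 6 / (3.1 * 14.4) = 0.134 m^2/g

0.134


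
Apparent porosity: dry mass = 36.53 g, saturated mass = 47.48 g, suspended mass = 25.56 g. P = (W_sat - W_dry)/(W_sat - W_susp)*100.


P = (47.48 - 36.53) / (47.48 - 25.56) * 100 = 10.95 / 21.92 * 100 = 50.0%

50.0


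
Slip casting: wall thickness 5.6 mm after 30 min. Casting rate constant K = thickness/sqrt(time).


K = 5.6 / sqrt(30) = 5.6 / 5.4772 = 1.022 mm/min^0.5

1.022


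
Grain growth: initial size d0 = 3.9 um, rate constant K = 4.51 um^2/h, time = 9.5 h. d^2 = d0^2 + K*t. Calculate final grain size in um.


d^2 = 3.9^2 + 4.51*9.5 = 58.055
d = sqrt(58.055) = 7.62 um

7.62


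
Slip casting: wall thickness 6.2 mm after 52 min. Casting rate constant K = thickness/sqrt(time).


K = 6.2 / sqrt(52) = 6.2 / 7.2111 = 0.86 mm/min^0.5

0.86


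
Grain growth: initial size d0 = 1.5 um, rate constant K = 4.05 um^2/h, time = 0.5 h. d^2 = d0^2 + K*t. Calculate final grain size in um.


d^2 = 1.5^2 + 4.05*0.5 = 4.275
d = sqrt(4.275) = 2.07 um

2.07


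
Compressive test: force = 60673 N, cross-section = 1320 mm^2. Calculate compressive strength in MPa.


CS = 60673 / 1320 = 46.0 MPa

46.0


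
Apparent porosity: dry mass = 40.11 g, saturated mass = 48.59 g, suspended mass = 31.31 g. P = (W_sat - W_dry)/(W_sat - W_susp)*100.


P = (48.59 - 40.11) / (48.59 - 31.31) * 100 = 8.48 / 17.28 * 100 = 49.1%

49.1


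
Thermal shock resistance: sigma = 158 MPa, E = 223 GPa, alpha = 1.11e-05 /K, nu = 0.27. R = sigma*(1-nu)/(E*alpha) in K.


R = 158*(1-0.27)/(223*1000*1.11e-05) = 47 K

47


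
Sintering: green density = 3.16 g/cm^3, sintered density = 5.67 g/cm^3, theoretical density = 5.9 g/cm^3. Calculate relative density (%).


Relative = 5.67 / 5.9 * 100 = 96.1%

96.1


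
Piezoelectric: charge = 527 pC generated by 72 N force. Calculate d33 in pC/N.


d33 = 527 / 72 = 7.3 pC/N

7.3


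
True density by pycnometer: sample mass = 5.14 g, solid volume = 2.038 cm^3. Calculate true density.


TD = 5.14 / 2.038 = 2.522 g/cm^3

2.522


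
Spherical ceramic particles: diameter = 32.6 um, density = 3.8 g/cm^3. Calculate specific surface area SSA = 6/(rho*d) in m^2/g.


SSA = 6 / (3.8 * 32.6) = 0.048 m^2/g

0.048


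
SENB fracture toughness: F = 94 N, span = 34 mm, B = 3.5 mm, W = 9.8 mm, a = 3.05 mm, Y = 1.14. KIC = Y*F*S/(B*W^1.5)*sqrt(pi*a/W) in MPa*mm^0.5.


KIC = 1.14*94*34/(3.5*9.8^1.5)*sqrt(pi*3.05/9.8) = 33.55

33.55


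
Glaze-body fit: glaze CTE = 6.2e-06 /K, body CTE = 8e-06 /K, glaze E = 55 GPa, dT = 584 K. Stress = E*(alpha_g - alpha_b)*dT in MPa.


Stress = 55*1000*(6.2e-06 - 8e-06)*584 = -57.8 MPa

-57.8


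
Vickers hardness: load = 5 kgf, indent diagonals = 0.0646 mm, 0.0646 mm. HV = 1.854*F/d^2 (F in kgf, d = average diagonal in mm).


d_avg = (0.0646+0.0646)/2 = 0.0646 mm
HV = 1.854*5/0.0646^2 = 2221

2221


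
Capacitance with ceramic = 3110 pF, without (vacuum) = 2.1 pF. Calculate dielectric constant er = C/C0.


er = 3110 / 2.1 = 1480.95

1480.95


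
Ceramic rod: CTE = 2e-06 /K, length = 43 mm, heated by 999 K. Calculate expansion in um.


dL = 2e-06 * 43 * 999 * 1000 = 85.914 um

85.914


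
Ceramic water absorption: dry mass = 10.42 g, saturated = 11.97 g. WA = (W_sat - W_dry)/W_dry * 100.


WA = (11.97 - 10.42) / 10.42 * 100 = 14.88%

14.88


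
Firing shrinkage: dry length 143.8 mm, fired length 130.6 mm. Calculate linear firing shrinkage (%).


FS = (143.8 - 130.6) / 143.8 * 100 = 9.18%

9.18


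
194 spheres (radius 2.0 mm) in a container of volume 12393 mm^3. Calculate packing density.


V_sphere = 4/3*pi*2.0^3 = 33.5103 mm^3
Total V = 194*33.5103 = 6500.9982 mm^3
PD = 6500.9982 / 12393 = 0.525

0.525


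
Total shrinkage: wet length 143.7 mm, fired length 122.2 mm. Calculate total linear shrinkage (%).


TS = (143.7 - 122.2) / 143.7 * 100 = 14.96%

14.96


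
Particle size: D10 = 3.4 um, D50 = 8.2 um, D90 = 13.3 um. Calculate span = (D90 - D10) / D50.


Span = (13.3 - 3.4) / 8.2 = 9.9 / 8.2 = 1.207

1.207


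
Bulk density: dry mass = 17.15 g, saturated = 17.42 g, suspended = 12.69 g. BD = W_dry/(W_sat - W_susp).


BD = 17.15 / (17.42 - 12.69) = 17.15 / 4.73 = 3.626 g/cm^3

3.626


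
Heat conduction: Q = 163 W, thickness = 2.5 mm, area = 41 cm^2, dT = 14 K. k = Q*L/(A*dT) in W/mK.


k = 163*2.5/1000/(41/10000*14) = 7.1 W/mK

7.1


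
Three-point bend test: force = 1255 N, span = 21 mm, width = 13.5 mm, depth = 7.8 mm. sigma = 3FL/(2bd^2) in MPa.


sigma = 3*1255*21/(2*13.5*7.8^2) = 48.1 MPa

48.1


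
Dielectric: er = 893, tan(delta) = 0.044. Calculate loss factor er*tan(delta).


Loss = 893 * 0.044 = 39.292

39.292


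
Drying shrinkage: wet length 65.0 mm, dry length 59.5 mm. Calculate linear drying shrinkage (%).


DS = (65.0 - 59.5) / 65.0 * 100 = 8.46%

8.46
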